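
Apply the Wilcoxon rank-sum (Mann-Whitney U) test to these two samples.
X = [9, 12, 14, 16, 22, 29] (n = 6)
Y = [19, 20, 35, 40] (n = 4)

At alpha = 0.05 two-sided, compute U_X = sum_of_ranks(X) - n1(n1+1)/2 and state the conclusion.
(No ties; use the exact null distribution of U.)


Step 1: Combine and sort all 10 observations; assign midranks.
sorted (value, group): (9,X), (12,X), (14,X), (16,X), (19,Y), (20,Y), (22,X), (29,X), (35,Y), (40,Y)
ranks: 9->1, 12->2, 14->3, 16->4, 19->5, 20->6, 22->7, 29->8, 35->9, 40->10
Step 2: Rank sum for X: R1 = 1 + 2 + 3 + 4 + 7 + 8 = 25.
Step 3: U_X = R1 - n1(n1+1)/2 = 25 - 6*7/2 = 25 - 21 = 4.
       U_Y = n1*n2 - U_X = 24 - 4 = 20.
Step 4: No ties, so the exact null distribution of U (based on enumerating the C(10,6) = 210 equally likely rank assignments) gives the two-sided p-value.
Step 5: p-value = 0.114286; compare to alpha = 0.05. fail to reject H0.

U_X = 4, p = 0.114286, fail to reject H0 at alpha = 0.05.


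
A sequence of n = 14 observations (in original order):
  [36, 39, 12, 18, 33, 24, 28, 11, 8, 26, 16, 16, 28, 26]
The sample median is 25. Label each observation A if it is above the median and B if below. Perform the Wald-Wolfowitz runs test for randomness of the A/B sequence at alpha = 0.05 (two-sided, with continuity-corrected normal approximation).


Step 1: Compute median = 25; label A = above, B = below.
Labels in order: AABBABABBABBAA  (n_A = 7, n_B = 7)
Step 2: Count runs R = 9.
Step 3: Under H0 (random ordering), E[R] = 2*n_A*n_B/(n_A+n_B) + 1 = 2*7*7/14 + 1 = 8.0000.
        Var[R] = 2*n_A*n_B*(2*n_A*n_B - n_A - n_B) / ((n_A+n_B)^2 * (n_A+n_B-1)) = 8232/2548 = 3.2308.
        SD[R] = 1.7974.
Step 4: Continuity-corrected z = (R - 0.5 - E[R]) / SD[R] = (9 - 0.5 - 8.0000) / 1.7974 = 0.2782.
Step 5: Two-sided p-value via normal approximation = 2*(1 - Phi(|z|)) = 0.780879.
Step 6: alpha = 0.05. fail to reject H0.

R = 9, z = 0.2782, p = 0.780879, fail to reject H0.


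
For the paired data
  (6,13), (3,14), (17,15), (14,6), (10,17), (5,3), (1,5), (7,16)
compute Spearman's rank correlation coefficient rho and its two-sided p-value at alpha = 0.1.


Step 1: Rank x and y separately (midranks; no ties here).
rank(x): 6->4, 3->2, 17->8, 14->7, 10->6, 5->3, 1->1, 7->5
rank(y): 13->4, 14->5, 15->6, 6->3, 17->8, 3->1, 5->2, 16->7
Step 2: d_i = R_x(i) - R_y(i); compute d_i^2.
  (4-4)^2=0, (2-5)^2=9, (8-6)^2=4, (7-3)^2=16, (6-8)^2=4, (3-1)^2=4, (1-2)^2=1, (5-7)^2=4
sum(d^2) = 42.
Step 3: rho = 1 - 6*42 / (8*(8^2 - 1)) = 1 - 252/504 = 0.500000.
Step 4: Under H0, t = rho * sqrt((n-2)/(1-rho^2)) = 1.4142 ~ t(6).
Step 5: Two-sided p-value from the t-distribution with 6 df = 0.207031.
Step 6: alpha = 0.1. fail to reject H0.

rho = 0.5000, p = 0.207031, fail to reject H0 at alpha = 0.1.


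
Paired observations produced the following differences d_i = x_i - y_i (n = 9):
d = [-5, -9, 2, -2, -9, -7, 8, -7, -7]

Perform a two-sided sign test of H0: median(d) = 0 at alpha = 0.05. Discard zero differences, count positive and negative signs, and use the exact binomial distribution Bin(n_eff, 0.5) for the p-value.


Step 1: Discard zero differences. Original n = 9; n_eff = number of nonzero differences = 9.
Nonzero differences (with sign): -5, -9, +2, -2, -9, -7, +8, -7, -7
Step 2: Count signs: positive = 2, negative = 7.
Step 3: Under H0: P(positive) = 0.5, so the number of positives S ~ Bin(9, 0.5).
Step 4: Two-sided exact p-value = sum of Bin(9,0.5) probabilities at or below the observed probability = 0.179688.
Step 5: alpha = 0.05. fail to reject H0.

n_eff = 9, pos = 2, neg = 7, p = 0.179688, fail to reject H0.


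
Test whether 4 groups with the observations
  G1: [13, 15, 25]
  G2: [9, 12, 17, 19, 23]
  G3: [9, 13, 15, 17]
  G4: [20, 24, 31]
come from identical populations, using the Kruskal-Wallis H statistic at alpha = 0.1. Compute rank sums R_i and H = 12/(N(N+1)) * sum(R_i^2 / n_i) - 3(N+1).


Step 1: Combine all N = 15 observations and assign midranks.
sorted (value, group, rank): (9,G2,1.5), (9,G3,1.5), (12,G2,3), (13,G1,4.5), (13,G3,4.5), (15,G1,6.5), (15,G3,6.5), (17,G2,8.5), (17,G3,8.5), (19,G2,10), (20,G4,11), (23,G2,12), (24,G4,13), (25,G1,14), (31,G4,15)
Step 2: Sum ranks within each group.
R_1 = 25 (n_1 = 3)
R_2 = 35 (n_2 = 5)
R_3 = 21 (n_3 = 4)
R_4 = 39 (n_4 = 3)
Step 3: H = 12/(N(N+1)) * sum(R_i^2/n_i) - 3(N+1)
     = 12/(15*16) * (25^2/3 + 35^2/5 + 21^2/4 + 39^2/3) - 3*16
     = 0.050000 * 1070.58 - 48
     = 5.529167.
Step 4: Ties present; correction factor C = 1 - 24/(15^3 - 15) = 0.992857. Corrected H = 5.529167 / 0.992857 = 5.568945.
Step 5: Under H0, H ~ chi^2(3); p-value = 0.134573.
Step 6: alpha = 0.1. fail to reject H0.

H = 5.5689, df = 3, p = 0.134573, fail to reject H0.


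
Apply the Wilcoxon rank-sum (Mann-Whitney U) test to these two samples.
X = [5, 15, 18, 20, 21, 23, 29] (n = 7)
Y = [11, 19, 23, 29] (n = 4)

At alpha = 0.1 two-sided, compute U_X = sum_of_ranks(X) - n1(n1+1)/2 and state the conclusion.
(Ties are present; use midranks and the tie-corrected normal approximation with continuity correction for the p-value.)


Step 1: Combine and sort all 11 observations; assign midranks.
sorted (value, group): (5,X), (11,Y), (15,X), (18,X), (19,Y), (20,X), (21,X), (23,X), (23,Y), (29,X), (29,Y)
ranks: 5->1, 11->2, 15->3, 18->4, 19->5, 20->6, 21->7, 23->8.5, 23->8.5, 29->10.5, 29->10.5
Step 2: Rank sum for X: R1 = 1 + 3 + 4 + 6 + 7 + 8.5 + 10.5 = 40.
Step 3: U_X = R1 - n1(n1+1)/2 = 40 - 7*8/2 = 40 - 28 = 12.
       U_Y = n1*n2 - U_X = 28 - 12 = 16.
Step 4: Ties are present, so use the tie-corrected normal approximation (with continuity correction) for the p-value.
Step 5: p-value = 0.775820; compare to alpha = 0.1. fail to reject H0.

U_X = 12, p = 0.775820, fail to reject H0 at alpha = 0.1.


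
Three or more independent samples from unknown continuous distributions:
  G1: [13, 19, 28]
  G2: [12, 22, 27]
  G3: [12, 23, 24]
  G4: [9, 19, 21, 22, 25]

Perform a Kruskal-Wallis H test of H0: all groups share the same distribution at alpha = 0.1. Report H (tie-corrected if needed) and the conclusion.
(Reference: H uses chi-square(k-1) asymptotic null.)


Step 1: Combine all N = 14 observations and assign midranks.
sorted (value, group, rank): (9,G4,1), (12,G2,2.5), (12,G3,2.5), (13,G1,4), (19,G1,5.5), (19,G4,5.5), (21,G4,7), (22,G2,8.5), (22,G4,8.5), (23,G3,10), (24,G3,11), (25,G4,12), (27,G2,13), (28,G1,14)
Step 2: Sum ranks within each group.
R_1 = 23.5 (n_1 = 3)
R_2 = 24 (n_2 = 3)
R_3 = 23.5 (n_3 = 3)
R_4 = 34 (n_4 = 5)
Step 3: H = 12/(N(N+1)) * sum(R_i^2/n_i) - 3(N+1)
     = 12/(14*15) * (23.5^2/3 + 24^2/3 + 23.5^2/3 + 34^2/5) - 3*15
     = 0.057143 * 791.367 - 45
     = 0.220952.
Step 4: Ties present; correction factor C = 1 - 18/(14^3 - 14) = 0.993407. Corrected H = 0.220952 / 0.993407 = 0.222419.
Step 5: Under H0, H ~ chi^2(3); p-value = 0.973891.
Step 6: alpha = 0.1. fail to reject H0.

H = 0.2224, df = 3, p = 0.973891, fail to reject H0.


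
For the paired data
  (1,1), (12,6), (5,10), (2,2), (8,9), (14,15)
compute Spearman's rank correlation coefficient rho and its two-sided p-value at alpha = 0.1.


Step 1: Rank x and y separately (midranks; no ties here).
rank(x): 1->1, 12->5, 5->3, 2->2, 8->4, 14->6
rank(y): 1->1, 6->3, 10->5, 2->2, 9->4, 15->6
Step 2: d_i = R_x(i) - R_y(i); compute d_i^2.
  (1-1)^2=0, (5-3)^2=4, (3-5)^2=4, (2-2)^2=0, (4-4)^2=0, (6-6)^2=0
sum(d^2) = 8.
Step 3: rho = 1 - 6*8 / (6*(6^2 - 1)) = 1 - 48/210 = 0.771429.
Step 4: Under H0, t = rho * sqrt((n-2)/(1-rho^2)) = 2.4247 ~ t(4).
Step 5: Two-sided p-value from the t-distribution with 4 df = 0.072397.
Step 6: alpha = 0.1. reject H0.

rho = 0.7714, p = 0.072397, reject H0 at alpha = 0.1.


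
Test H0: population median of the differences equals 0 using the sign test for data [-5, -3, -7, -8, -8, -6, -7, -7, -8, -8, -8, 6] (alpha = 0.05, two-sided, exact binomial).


Step 1: Discard zero differences. Original n = 12; n_eff = number of nonzero differences = 12.
Nonzero differences (with sign): -5, -3, -7, -8, -8, -6, -7, -7, -8, -8, -8, +6
Step 2: Count signs: positive = 1, negative = 11.
Step 3: Under H0: P(positive) = 0.5, so the number of positives S ~ Bin(12, 0.5).
Step 4: Two-sided exact p-value = sum of Bin(12,0.5) probabilities at or below the observed probability = 0.006348.
Step 5: alpha = 0.05. reject H0.

n_eff = 12, pos = 1, neg = 11, p = 0.006348, reject H0.


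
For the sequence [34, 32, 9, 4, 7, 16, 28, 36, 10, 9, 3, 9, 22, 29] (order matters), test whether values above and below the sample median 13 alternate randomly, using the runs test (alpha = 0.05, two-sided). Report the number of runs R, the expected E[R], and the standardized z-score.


Step 1: Compute median = 13; label A = above, B = below.
Labels in order: AABBBAAABBBBAA  (n_A = 7, n_B = 7)
Step 2: Count runs R = 5.
Step 3: Under H0 (random ordering), E[R] = 2*n_A*n_B/(n_A+n_B) + 1 = 2*7*7/14 + 1 = 8.0000.
        Var[R] = 2*n_A*n_B*(2*n_A*n_B - n_A - n_B) / ((n_A+n_B)^2 * (n_A+n_B-1)) = 8232/2548 = 3.2308.
        SD[R] = 1.7974.
Step 4: Continuity-corrected z = (R + 0.5 - E[R]) / SD[R] = (5 + 0.5 - 8.0000) / 1.7974 = -1.3909.
Step 5: Two-sided p-value via normal approximation = 2*(1 - Phi(|z|)) = 0.164264.
Step 6: alpha = 0.05. fail to reject H0.

R = 5, z = -1.3909, p = 0.164264, fail to reject H0.


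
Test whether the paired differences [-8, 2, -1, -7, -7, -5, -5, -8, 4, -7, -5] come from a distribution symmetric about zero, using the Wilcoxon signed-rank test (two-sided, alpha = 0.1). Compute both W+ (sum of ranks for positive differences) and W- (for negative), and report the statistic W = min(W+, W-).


Step 1: Drop any zero differences (none here) and take |d_i|.
|d| = [8, 2, 1, 7, 7, 5, 5, 8, 4, 7, 5]
Step 2: Midrank |d_i| (ties get averaged ranks).
ranks: |8|->10.5, |2|->2, |1|->1, |7|->8, |7|->8, |5|->5, |5|->5, |8|->10.5, |4|->3, |7|->8, |5|->5
Step 3: Attach original signs; sum ranks with positive sign and with negative sign.
W+ = 2 + 3 = 5
W- = 10.5 + 1 + 8 + 8 + 5 + 5 + 10.5 + 8 + 5 = 61
(Check: W+ + W- = 66 should equal n(n+1)/2 = 66.)
Step 4: Test statistic W = min(W+, W-) = 5.
Step 5: Ties in |d|, so use the tie-corrected normal approximation.
        E[W] = n(n+1)/4 = 11*12/4 = 33.
        Tie groups: |d|=5 (t=3), |d|=7 (t=3), |d|=8 (t=2); sum(t^3 - t) = 54.
        Var[W] = n(n+1)(2n+1)/24 - sum(t^3-t)/48 = 3036/24 - 54/48 = 125.375.
        z = (W - E[W]) / sqrt(Var[W]) = (5 - 33) / 11.1971 = -2.5006.
        Two-sided p = 2*Phi(z) = 0.012397.
Step 6: alpha = 0.1. reject H0.

W+ = 5, W- = 61, W = min = 5, p = 0.012397, reject H0.


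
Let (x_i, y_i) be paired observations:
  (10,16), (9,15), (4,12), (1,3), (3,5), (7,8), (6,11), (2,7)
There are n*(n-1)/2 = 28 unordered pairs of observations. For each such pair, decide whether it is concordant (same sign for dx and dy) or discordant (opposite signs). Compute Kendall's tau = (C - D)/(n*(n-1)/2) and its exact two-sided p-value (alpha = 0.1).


Step 1: Enumerate the 28 unordered pairs (i,j) with i<j and classify each by sign(x_j-x_i) * sign(y_j-y_i).
  (1,2):dx=-1,dy=-1->C; (1,3):dx=-6,dy=-4->C; (1,4):dx=-9,dy=-13->C; (1,5):dx=-7,dy=-11->C
  (1,6):dx=-3,dy=-8->C; (1,7):dx=-4,dy=-5->C; (1,8):dx=-8,dy=-9->C; (2,3):dx=-5,dy=-3->C
  (2,4):dx=-8,dy=-12->C; (2,5):dx=-6,dy=-10->C; (2,6):dx=-2,dy=-7->C; (2,7):dx=-3,dy=-4->C
  (2,8):dx=-7,dy=-8->C; (3,4):dx=-3,dy=-9->C; (3,5):dx=-1,dy=-7->C; (3,6):dx=+3,dy=-4->D
  (3,7):dx=+2,dy=-1->D; (3,8):dx=-2,dy=-5->C; (4,5):dx=+2,dy=+2->C; (4,6):dx=+6,dy=+5->C
  (4,7):dx=+5,dy=+8->C; (4,8):dx=+1,dy=+4->C; (5,6):dx=+4,dy=+3->C; (5,7):dx=+3,dy=+6->C
  (5,8):dx=-1,dy=+2->D; (6,7):dx=-1,dy=+3->D; (6,8):dx=-5,dy=-1->C; (7,8):dx=-4,dy=-4->C
Step 2: C = 24, D = 4, total pairs = 28.
Step 3: tau = (C - D)/(n(n-1)/2) = (24 - 4)/28 = 0.714286.
Step 4: Exact two-sided p-value (enumerate n! = 40320 permutations of y under H0): p = 0.014137.
Step 5: alpha = 0.1. reject H0.

tau_b = 0.7143 (C=24, D=4), p = 0.014137, reject H0.


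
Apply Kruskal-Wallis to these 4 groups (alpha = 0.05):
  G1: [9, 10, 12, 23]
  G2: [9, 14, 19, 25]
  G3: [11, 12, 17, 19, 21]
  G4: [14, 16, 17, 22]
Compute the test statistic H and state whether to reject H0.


Step 1: Combine all N = 17 observations and assign midranks.
sorted (value, group, rank): (9,G1,1.5), (9,G2,1.5), (10,G1,3), (11,G3,4), (12,G1,5.5), (12,G3,5.5), (14,G2,7.5), (14,G4,7.5), (16,G4,9), (17,G3,10.5), (17,G4,10.5), (19,G2,12.5), (19,G3,12.5), (21,G3,14), (22,G4,15), (23,G1,16), (25,G2,17)
Step 2: Sum ranks within each group.
R_1 = 26 (n_1 = 4)
R_2 = 38.5 (n_2 = 4)
R_3 = 46.5 (n_3 = 5)
R_4 = 42 (n_4 = 4)
Step 3: H = 12/(N(N+1)) * sum(R_i^2/n_i) - 3(N+1)
     = 12/(17*18) * (26^2/4 + 38.5^2/4 + 46.5^2/5 + 42^2/4) - 3*18
     = 0.039216 * 1413.01 - 54
     = 1.412255.
Step 4: Ties present; correction factor C = 1 - 30/(17^3 - 17) = 0.993873. Corrected H = 1.412255 / 0.993873 = 1.420962.
Step 5: Under H0, H ~ chi^2(3); p-value = 0.700629.
Step 6: alpha = 0.05. fail to reject H0.

H = 1.4210, df = 3, p = 0.700629, fail to reject H0.


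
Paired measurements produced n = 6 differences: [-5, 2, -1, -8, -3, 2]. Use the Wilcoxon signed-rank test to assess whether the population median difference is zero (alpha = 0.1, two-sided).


Step 1: Drop any zero differences (none here) and take |d_i|.
|d| = [5, 2, 1, 8, 3, 2]
Step 2: Midrank |d_i| (ties get averaged ranks).
ranks: |5|->5, |2|->2.5, |1|->1, |8|->6, |3|->4, |2|->2.5
Step 3: Attach original signs; sum ranks with positive sign and with negative sign.
W+ = 2.5 + 2.5 = 5
W- = 5 + 1 + 6 + 4 = 16
(Check: W+ + W- = 21 should equal n(n+1)/2 = 21.)
Step 4: Test statistic W = min(W+, W-) = 5.
Step 5: Ties in |d|, so use the tie-corrected normal approximation.
        E[W] = n(n+1)/4 = 6*7/4 = 10.5.
        Tie groups: |d|=2 (t=2); sum(t^3 - t) = 6.
        Var[W] = n(n+1)(2n+1)/24 - sum(t^3-t)/48 = 546/24 - 6/48 = 22.625.
        z = (W - E[W]) / sqrt(Var[W]) = (5 - 10.5) / 4.7566 = -1.1563.
        Two-sided p = 2*Phi(z) = 0.247561.
Step 6: alpha = 0.1. fail to reject H0.

W+ = 5, W- = 16, W = min = 5, p = 0.247561, fail to reject H0.


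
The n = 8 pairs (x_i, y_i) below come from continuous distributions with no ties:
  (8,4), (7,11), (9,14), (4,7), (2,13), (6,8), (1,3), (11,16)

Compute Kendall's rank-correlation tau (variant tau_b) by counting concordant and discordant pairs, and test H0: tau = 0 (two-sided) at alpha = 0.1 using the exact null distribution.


Step 1: Enumerate the 28 unordered pairs (i,j) with i<j and classify each by sign(x_j-x_i) * sign(y_j-y_i).
  (1,2):dx=-1,dy=+7->D; (1,3):dx=+1,dy=+10->C; (1,4):dx=-4,dy=+3->D; (1,5):dx=-6,dy=+9->D
  (1,6):dx=-2,dy=+4->D; (1,7):dx=-7,dy=-1->C; (1,8):dx=+3,dy=+12->C; (2,3):dx=+2,dy=+3->C
  (2,4):dx=-3,dy=-4->C; (2,5):dx=-5,dy=+2->D; (2,6):dx=-1,dy=-3->C; (2,7):dx=-6,dy=-8->C
  (2,8):dx=+4,dy=+5->C; (3,4):dx=-5,dy=-7->C; (3,5):dx=-7,dy=-1->C; (3,6):dx=-3,dy=-6->C
  (3,7):dx=-8,dy=-11->C; (3,8):dx=+2,dy=+2->C; (4,5):dx=-2,dy=+6->D; (4,6):dx=+2,dy=+1->C
  (4,7):dx=-3,dy=-4->C; (4,8):dx=+7,dy=+9->C; (5,6):dx=+4,dy=-5->D; (5,7):dx=-1,dy=-10->C
  (5,8):dx=+9,dy=+3->C; (6,7):dx=-5,dy=-5->C; (6,8):dx=+5,dy=+8->C; (7,8):dx=+10,dy=+13->C
Step 2: C = 21, D = 7, total pairs = 28.
Step 3: tau = (C - D)/(n(n-1)/2) = (21 - 7)/28 = 0.500000.
Step 4: Exact two-sided p-value (enumerate n! = 40320 permutations of y under H0): p = 0.108681.
Step 5: alpha = 0.1. fail to reject H0.

tau_b = 0.5000 (C=21, D=7), p = 0.108681, fail to reject H0.


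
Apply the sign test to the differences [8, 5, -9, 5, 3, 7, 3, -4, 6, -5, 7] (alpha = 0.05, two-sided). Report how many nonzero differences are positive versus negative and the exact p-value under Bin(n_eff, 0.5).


Step 1: Discard zero differences. Original n = 11; n_eff = number of nonzero differences = 11.
Nonzero differences (with sign): +8, +5, -9, +5, +3, +7, +3, -4, +6, -5, +7
Step 2: Count signs: positive = 8, negative = 3.
Step 3: Under H0: P(positive) = 0.5, so the number of positives S ~ Bin(11, 0.5).
Step 4: Two-sided exact p-value = sum of Bin(11,0.5) probabilities at or below the observed probability = 0.226562.
Step 5: alpha = 0.05. fail to reject H0.

n_eff = 11, pos = 8, neg = 3, p = 0.226562, fail to reject H0.


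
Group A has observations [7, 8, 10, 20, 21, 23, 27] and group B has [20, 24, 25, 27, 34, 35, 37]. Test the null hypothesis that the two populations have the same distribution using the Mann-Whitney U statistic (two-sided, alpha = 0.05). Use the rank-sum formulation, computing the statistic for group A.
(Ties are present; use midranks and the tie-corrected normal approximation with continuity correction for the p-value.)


Step 1: Combine and sort all 14 observations; assign midranks.
sorted (value, group): (7,X), (8,X), (10,X), (20,X), (20,Y), (21,X), (23,X), (24,Y), (25,Y), (27,X), (27,Y), (34,Y), (35,Y), (37,Y)
ranks: 7->1, 8->2, 10->3, 20->4.5, 20->4.5, 21->6, 23->7, 24->8, 25->9, 27->10.5, 27->10.5, 34->12, 35->13, 37->14
Step 2: Rank sum for X: R1 = 1 + 2 + 3 + 4.5 + 6 + 7 + 10.5 = 34.
Step 3: U_X = R1 - n1(n1+1)/2 = 34 - 7*8/2 = 34 - 28 = 6.
       U_Y = n1*n2 - U_X = 49 - 6 = 43.
Step 4: Ties are present, so use the tie-corrected normal approximation (with continuity correction) for the p-value.
Step 5: p-value = 0.021165; compare to alpha = 0.05. reject H0.

U_X = 6, p = 0.021165, reject H0 at alpha = 0.05.


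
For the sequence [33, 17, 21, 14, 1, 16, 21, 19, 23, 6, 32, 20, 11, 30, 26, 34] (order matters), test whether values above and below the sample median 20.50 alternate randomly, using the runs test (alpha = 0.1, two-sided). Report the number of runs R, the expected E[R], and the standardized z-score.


Step 1: Compute median = 20.50; label A = above, B = below.
Labels in order: ABABBBABABABBAAA  (n_A = 8, n_B = 8)
Step 2: Count runs R = 11.
Step 3: Under H0 (random ordering), E[R] = 2*n_A*n_B/(n_A+n_B) + 1 = 2*8*8/16 + 1 = 9.0000.
        Var[R] = 2*n_A*n_B*(2*n_A*n_B - n_A - n_B) / ((n_A+n_B)^2 * (n_A+n_B-1)) = 14336/3840 = 3.7333.
        SD[R] = 1.9322.
Step 4: Continuity-corrected z = (R - 0.5 - E[R]) / SD[R] = (11 - 0.5 - 9.0000) / 1.9322 = 0.7763.
Step 5: Two-sided p-value via normal approximation = 2*(1 - Phi(|z|)) = 0.437558.
Step 6: alpha = 0.1. fail to reject H0.

R = 11, z = 0.7763, p = 0.437558, fail to reject H0.


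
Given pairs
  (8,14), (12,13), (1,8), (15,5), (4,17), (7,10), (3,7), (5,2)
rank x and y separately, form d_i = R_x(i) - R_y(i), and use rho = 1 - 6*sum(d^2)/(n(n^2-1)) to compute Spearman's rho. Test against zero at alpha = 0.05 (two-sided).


Step 1: Rank x and y separately (midranks; no ties here).
rank(x): 8->6, 12->7, 1->1, 15->8, 4->3, 7->5, 3->2, 5->4
rank(y): 14->7, 13->6, 8->4, 5->2, 17->8, 10->5, 7->3, 2->1
Step 2: d_i = R_x(i) - R_y(i); compute d_i^2.
  (6-7)^2=1, (7-6)^2=1, (1-4)^2=9, (8-2)^2=36, (3-8)^2=25, (5-5)^2=0, (2-3)^2=1, (4-1)^2=9
sum(d^2) = 82.
Step 3: rho = 1 - 6*82 / (8*(8^2 - 1)) = 1 - 492/504 = 0.023810.
Step 4: Under H0, t = rho * sqrt((n-2)/(1-rho^2)) = 0.0583 ~ t(6).
Step 5: Two-sided p-value from the t-distribution with 6 df = 0.955374.
Step 6: alpha = 0.05. fail to reject H0.

rho = 0.0238, p = 0.955374, fail to reject H0 at alpha = 0.05.


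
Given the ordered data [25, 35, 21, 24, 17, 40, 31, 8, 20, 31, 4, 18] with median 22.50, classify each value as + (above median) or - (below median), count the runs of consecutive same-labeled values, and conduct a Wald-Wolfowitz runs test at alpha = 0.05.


Step 1: Compute median = 22.50; label A = above, B = below.
Labels in order: AABABAABBABB  (n_A = 6, n_B = 6)
Step 2: Count runs R = 8.
Step 3: Under H0 (random ordering), E[R] = 2*n_A*n_B/(n_A+n_B) + 1 = 2*6*6/12 + 1 = 7.0000.
        Var[R] = 2*n_A*n_B*(2*n_A*n_B - n_A - n_B) / ((n_A+n_B)^2 * (n_A+n_B-1)) = 4320/1584 = 2.7273.
        SD[R] = 1.6514.
Step 4: Continuity-corrected z = (R - 0.5 - E[R]) / SD[R] = (8 - 0.5 - 7.0000) / 1.6514 = 0.3028.
Step 5: Two-sided p-value via normal approximation = 2*(1 - Phi(|z|)) = 0.762069.
Step 6: alpha = 0.05. fail to reject H0.

R = 8, z = 0.3028, p = 0.762069, fail to reject H0.


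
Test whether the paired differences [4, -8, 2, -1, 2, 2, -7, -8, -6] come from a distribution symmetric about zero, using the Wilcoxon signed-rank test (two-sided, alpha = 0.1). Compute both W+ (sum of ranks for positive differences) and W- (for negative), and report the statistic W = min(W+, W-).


Step 1: Drop any zero differences (none here) and take |d_i|.
|d| = [4, 8, 2, 1, 2, 2, 7, 8, 6]
Step 2: Midrank |d_i| (ties get averaged ranks).
ranks: |4|->5, |8|->8.5, |2|->3, |1|->1, |2|->3, |2|->3, |7|->7, |8|->8.5, |6|->6
Step 3: Attach original signs; sum ranks with positive sign and with negative sign.
W+ = 5 + 3 + 3 + 3 = 14
W- = 8.5 + 1 + 7 + 8.5 + 6 = 31
(Check: W+ + W- = 45 should equal n(n+1)/2 = 45.)
Step 4: Test statistic W = min(W+, W-) = 14.
Step 5: Ties in |d|, so use the tie-corrected normal approximation.
        E[W] = n(n+1)/4 = 9*10/4 = 22.5.
        Tie groups: |d|=2 (t=3), |d|=8 (t=2); sum(t^3 - t) = 30.
        Var[W] = n(n+1)(2n+1)/24 - sum(t^3-t)/48 = 1710/24 - 30/48 = 70.625.
        z = (W - E[W]) / sqrt(Var[W]) = (14 - 22.5) / 8.4039 = -1.0114.
        Two-sided p = 2*Phi(z) = 0.311806.
Step 6: alpha = 0.1. fail to reject H0.

W+ = 14, W- = 31, W = min = 14, p = 0.311806, fail to reject H0.


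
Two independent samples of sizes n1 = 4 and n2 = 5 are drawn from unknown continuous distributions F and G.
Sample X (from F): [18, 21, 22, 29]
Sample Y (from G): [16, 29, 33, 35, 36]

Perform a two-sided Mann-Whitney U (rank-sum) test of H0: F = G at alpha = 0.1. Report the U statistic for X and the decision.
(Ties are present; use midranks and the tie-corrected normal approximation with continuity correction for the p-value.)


Step 1: Combine and sort all 9 observations; assign midranks.
sorted (value, group): (16,Y), (18,X), (21,X), (22,X), (29,X), (29,Y), (33,Y), (35,Y), (36,Y)
ranks: 16->1, 18->2, 21->3, 22->4, 29->5.5, 29->5.5, 33->7, 35->8, 36->9
Step 2: Rank sum for X: R1 = 2 + 3 + 4 + 5.5 = 14.5.
Step 3: U_X = R1 - n1(n1+1)/2 = 14.5 - 4*5/2 = 14.5 - 10 = 4.5.
       U_Y = n1*n2 - U_X = 20 - 4.5 = 15.5.
Step 4: Ties are present, so use the tie-corrected normal approximation (with continuity correction) for the p-value.
Step 5: p-value = 0.218742; compare to alpha = 0.1. fail to reject H0.

U_X = 4.5, p = 0.218742, fail to reject H0 at alpha = 0.1.


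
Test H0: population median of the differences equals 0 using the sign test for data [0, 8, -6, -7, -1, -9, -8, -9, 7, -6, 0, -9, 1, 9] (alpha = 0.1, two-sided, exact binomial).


Step 1: Discard zero differences. Original n = 14; n_eff = number of nonzero differences = 12.
Nonzero differences (with sign): +8, -6, -7, -1, -9, -8, -9, +7, -6, -9, +1, +9
Step 2: Count signs: positive = 4, negative = 8.
Step 3: Under H0: P(positive) = 0.5, so the number of positives S ~ Bin(12, 0.5).
Step 4: Two-sided exact p-value = sum of Bin(12,0.5) probabilities at or below the observed probability = 0.387695.
Step 5: alpha = 0.1. fail to reject H0.

n_eff = 12, pos = 4, neg = 8, p = 0.387695, fail to reject H0.


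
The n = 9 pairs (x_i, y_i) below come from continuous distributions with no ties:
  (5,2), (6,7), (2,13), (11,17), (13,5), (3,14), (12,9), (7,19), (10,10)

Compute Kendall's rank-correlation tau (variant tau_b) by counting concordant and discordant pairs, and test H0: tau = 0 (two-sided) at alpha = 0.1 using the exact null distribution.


Step 1: Enumerate the 36 unordered pairs (i,j) with i<j and classify each by sign(x_j-x_i) * sign(y_j-y_i).
  (1,2):dx=+1,dy=+5->C; (1,3):dx=-3,dy=+11->D; (1,4):dx=+6,dy=+15->C; (1,5):dx=+8,dy=+3->C
  (1,6):dx=-2,dy=+12->D; (1,7):dx=+7,dy=+7->C; (1,8):dx=+2,dy=+17->C; (1,9):dx=+5,dy=+8->C
  (2,3):dx=-4,dy=+6->D; (2,4):dx=+5,dy=+10->C; (2,5):dx=+7,dy=-2->D; (2,6):dx=-3,dy=+7->D
  (2,7):dx=+6,dy=+2->C; (2,8):dx=+1,dy=+12->C; (2,9):dx=+4,dy=+3->C; (3,4):dx=+9,dy=+4->C
  (3,5):dx=+11,dy=-8->D; (3,6):dx=+1,dy=+1->C; (3,7):dx=+10,dy=-4->D; (3,8):dx=+5,dy=+6->C
  (3,9):dx=+8,dy=-3->D; (4,5):dx=+2,dy=-12->D; (4,6):dx=-8,dy=-3->C; (4,7):dx=+1,dy=-8->D
  (4,8):dx=-4,dy=+2->D; (4,9):dx=-1,dy=-7->C; (5,6):dx=-10,dy=+9->D; (5,7):dx=-1,dy=+4->D
  (5,8):dx=-6,dy=+14->D; (5,9):dx=-3,dy=+5->D; (6,7):dx=+9,dy=-5->D; (6,8):dx=+4,dy=+5->C
  (6,9):dx=+7,dy=-4->D; (7,8):dx=-5,dy=+10->D; (7,9):dx=-2,dy=+1->D; (8,9):dx=+3,dy=-9->D
Step 2: C = 16, D = 20, total pairs = 36.
Step 3: tau = (C - D)/(n(n-1)/2) = (16 - 20)/36 = -0.111111.
Step 4: Exact two-sided p-value (enumerate n! = 362880 permutations of y under H0): p = 0.761414.
Step 5: alpha = 0.1. fail to reject H0.

tau_b = -0.1111 (C=16, D=20), p = 0.761414, fail to reject H0.


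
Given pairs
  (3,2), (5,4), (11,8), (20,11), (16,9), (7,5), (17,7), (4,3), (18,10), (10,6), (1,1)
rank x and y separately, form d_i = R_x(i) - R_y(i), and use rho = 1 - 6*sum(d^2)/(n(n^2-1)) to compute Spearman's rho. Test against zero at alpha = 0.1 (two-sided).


Step 1: Rank x and y separately (midranks; no ties here).
rank(x): 3->2, 5->4, 11->7, 20->11, 16->8, 7->5, 17->9, 4->3, 18->10, 10->6, 1->1
rank(y): 2->2, 4->4, 8->8, 11->11, 9->9, 5->5, 7->7, 3->3, 10->10, 6->6, 1->1
Step 2: d_i = R_x(i) - R_y(i); compute d_i^2.
  (2-2)^2=0, (4-4)^2=0, (7-8)^2=1, (11-11)^2=0, (8-9)^2=1, (5-5)^2=0, (9-7)^2=4, (3-3)^2=0, (10-10)^2=0, (6-6)^2=0, (1-1)^2=0
sum(d^2) = 6.
Step 3: rho = 1 - 6*6 / (11*(11^2 - 1)) = 1 - 36/1320 = 0.972727.
Step 4: Under H0, t = rho * sqrt((n-2)/(1-rho^2)) = 12.5810 ~ t(9).
Step 5: Two-sided p-value from the t-distribution with 9 df = 0.000001.
Step 6: alpha = 0.1. reject H0.

rho = 0.9727, p = 0.000001, reject H0 at alpha = 0.1.


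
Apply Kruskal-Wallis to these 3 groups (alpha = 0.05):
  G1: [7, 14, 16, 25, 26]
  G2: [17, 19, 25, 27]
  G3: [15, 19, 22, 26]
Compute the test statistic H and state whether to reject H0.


Step 1: Combine all N = 13 observations and assign midranks.
sorted (value, group, rank): (7,G1,1), (14,G1,2), (15,G3,3), (16,G1,4), (17,G2,5), (19,G2,6.5), (19,G3,6.5), (22,G3,8), (25,G1,9.5), (25,G2,9.5), (26,G1,11.5), (26,G3,11.5), (27,G2,13)
Step 2: Sum ranks within each group.
R_1 = 28 (n_1 = 5)
R_2 = 34 (n_2 = 4)
R_3 = 29 (n_3 = 4)
Step 3: H = 12/(N(N+1)) * sum(R_i^2/n_i) - 3(N+1)
     = 12/(13*14) * (28^2/5 + 34^2/4 + 29^2/4) - 3*14
     = 0.065934 * 656.05 - 42
     = 1.256044.
Step 4: Ties present; correction factor C = 1 - 18/(13^3 - 13) = 0.991758. Corrected H = 1.256044 / 0.991758 = 1.266482.
Step 5: Under H0, H ~ chi^2(2); p-value = 0.530868.
Step 6: alpha = 0.05. fail to reject H0.

H = 1.2665, df = 2, p = 0.530868, fail to reject H0.


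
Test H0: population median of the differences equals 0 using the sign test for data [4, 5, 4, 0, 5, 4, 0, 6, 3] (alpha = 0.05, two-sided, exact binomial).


Step 1: Discard zero differences. Original n = 9; n_eff = number of nonzero differences = 7.
Nonzero differences (with sign): +4, +5, +4, +5, +4, +6, +3
Step 2: Count signs: positive = 7, negative = 0.
Step 3: Under H0: P(positive) = 0.5, so the number of positives S ~ Bin(7, 0.5).
Step 4: Two-sided exact p-value = sum of Bin(7,0.5) probabilities at or below the observed probability = 0.015625.
Step 5: alpha = 0.05. reject H0.

n_eff = 7, pos = 7, neg = 0, p = 0.015625, reject H0.


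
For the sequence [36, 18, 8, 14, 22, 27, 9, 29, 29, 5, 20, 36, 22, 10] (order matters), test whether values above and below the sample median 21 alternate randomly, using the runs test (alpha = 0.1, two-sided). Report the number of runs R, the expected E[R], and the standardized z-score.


Step 1: Compute median = 21; label A = above, B = below.
Labels in order: ABBBAABAABBAAB  (n_A = 7, n_B = 7)
Step 2: Count runs R = 8.
Step 3: Under H0 (random ordering), E[R] = 2*n_A*n_B/(n_A+n_B) + 1 = 2*7*7/14 + 1 = 8.0000.
        Var[R] = 2*n_A*n_B*(2*n_A*n_B - n_A - n_B) / ((n_A+n_B)^2 * (n_A+n_B-1)) = 8232/2548 = 3.2308.
        SD[R] = 1.7974.
Step 4: R = E[R], so z = 0 with no continuity correction.
Step 5: Two-sided p-value via normal approximation = 2*(1 - Phi(|z|)) = 1.000000.
Step 6: alpha = 0.1. fail to reject H0.

R = 8, z = 0.0000, p = 1.000000, fail to reject H0.


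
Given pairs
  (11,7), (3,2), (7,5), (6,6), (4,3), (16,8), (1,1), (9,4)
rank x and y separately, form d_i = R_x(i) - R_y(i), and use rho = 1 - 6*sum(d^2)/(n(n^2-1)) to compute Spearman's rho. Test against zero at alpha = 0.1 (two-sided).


Step 1: Rank x and y separately (midranks; no ties here).
rank(x): 11->7, 3->2, 7->5, 6->4, 4->3, 16->8, 1->1, 9->6
rank(y): 7->7, 2->2, 5->5, 6->6, 3->3, 8->8, 1->1, 4->4
Step 2: d_i = R_x(i) - R_y(i); compute d_i^2.
  (7-7)^2=0, (2-2)^2=0, (5-5)^2=0, (4-6)^2=4, (3-3)^2=0, (8-8)^2=0, (1-1)^2=0, (6-4)^2=4
sum(d^2) = 8.
Step 3: rho = 1 - 6*8 / (8*(8^2 - 1)) = 1 - 48/504 = 0.904762.
Step 4: Under H0, t = rho * sqrt((n-2)/(1-rho^2)) = 5.2034 ~ t(6).
Step 5: Two-sided p-value from the t-distribution with 6 df = 0.002008.
Step 6: alpha = 0.1. reject H0.

rho = 0.9048, p = 0.002008, reject H0 at alpha = 0.1.


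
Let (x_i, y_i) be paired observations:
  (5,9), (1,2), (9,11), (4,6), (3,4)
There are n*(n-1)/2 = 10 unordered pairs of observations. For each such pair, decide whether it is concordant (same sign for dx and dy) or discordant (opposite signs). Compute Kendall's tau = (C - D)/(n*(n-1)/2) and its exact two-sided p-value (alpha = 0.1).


Step 1: Enumerate the 10 unordered pairs (i,j) with i<j and classify each by sign(x_j-x_i) * sign(y_j-y_i).
  (1,2):dx=-4,dy=-7->C; (1,3):dx=+4,dy=+2->C; (1,4):dx=-1,dy=-3->C; (1,5):dx=-2,dy=-5->C
  (2,3):dx=+8,dy=+9->C; (2,4):dx=+3,dy=+4->C; (2,5):dx=+2,dy=+2->C; (3,4):dx=-5,dy=-5->C
  (3,5):dx=-6,dy=-7->C; (4,5):dx=-1,dy=-2->C
Step 2: C = 10, D = 0, total pairs = 10.
Step 3: tau = (C - D)/(n(n-1)/2) = (10 - 0)/10 = 1.000000.
Step 4: Exact two-sided p-value (enumerate n! = 120 permutations of y under H0): p = 0.016667.
Step 5: alpha = 0.1. reject H0.

tau_b = 1.0000 (C=10, D=0), p = 0.016667, reject H0.


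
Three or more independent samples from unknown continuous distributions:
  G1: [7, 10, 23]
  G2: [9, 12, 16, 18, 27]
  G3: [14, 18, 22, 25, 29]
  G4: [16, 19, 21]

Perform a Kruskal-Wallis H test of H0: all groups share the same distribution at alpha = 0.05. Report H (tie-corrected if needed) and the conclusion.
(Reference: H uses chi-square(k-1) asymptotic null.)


Step 1: Combine all N = 16 observations and assign midranks.
sorted (value, group, rank): (7,G1,1), (9,G2,2), (10,G1,3), (12,G2,4), (14,G3,5), (16,G2,6.5), (16,G4,6.5), (18,G2,8.5), (18,G3,8.5), (19,G4,10), (21,G4,11), (22,G3,12), (23,G1,13), (25,G3,14), (27,G2,15), (29,G3,16)
Step 2: Sum ranks within each group.
R_1 = 17 (n_1 = 3)
R_2 = 36 (n_2 = 5)
R_3 = 55.5 (n_3 = 5)
R_4 = 27.5 (n_4 = 3)
Step 3: H = 12/(N(N+1)) * sum(R_i^2/n_i) - 3(N+1)
     = 12/(16*17) * (17^2/3 + 36^2/5 + 55.5^2/5 + 27.5^2/3) - 3*17
     = 0.044118 * 1223.67 - 51
     = 2.985294.
Step 4: Ties present; correction factor C = 1 - 12/(16^3 - 16) = 0.997059. Corrected H = 2.985294 / 0.997059 = 2.994100.
Step 5: Under H0, H ~ chi^2(3); p-value = 0.392536.
Step 6: alpha = 0.05. fail to reject H0.

H = 2.9941, df = 3, p = 0.392536, fail to reject H0.


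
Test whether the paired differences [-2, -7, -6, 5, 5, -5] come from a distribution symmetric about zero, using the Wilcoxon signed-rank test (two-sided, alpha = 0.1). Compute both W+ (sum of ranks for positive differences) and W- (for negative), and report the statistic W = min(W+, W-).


Step 1: Drop any zero differences (none here) and take |d_i|.
|d| = [2, 7, 6, 5, 5, 5]
Step 2: Midrank |d_i| (ties get averaged ranks).
ranks: |2|->1, |7|->6, |6|->5, |5|->3, |5|->3, |5|->3
Step 3: Attach original signs; sum ranks with positive sign and with negative sign.
W+ = 3 + 3 = 6
W- = 1 + 6 + 5 + 3 = 15
(Check: W+ + W- = 21 should equal n(n+1)/2 = 21.)
Step 4: Test statistic W = min(W+, W-) = 6.
Step 5: Ties in |d|, so use the tie-corrected normal approximation.
        E[W] = n(n+1)/4 = 6*7/4 = 10.5.
        Tie groups: |d|=5 (t=3); sum(t^3 - t) = 24.
        Var[W] = n(n+1)(2n+1)/24 - sum(t^3-t)/48 = 546/24 - 24/48 = 22.25.
        z = (W - E[W]) / sqrt(Var[W]) = (6 - 10.5) / 4.7170 = -0.9540.
        Two-sided p = 2*Phi(z) = 0.340085.
Step 6: alpha = 0.1. fail to reject H0.

W+ = 6, W- = 15, W = min = 6, p = 0.340085, fail to reject H0.


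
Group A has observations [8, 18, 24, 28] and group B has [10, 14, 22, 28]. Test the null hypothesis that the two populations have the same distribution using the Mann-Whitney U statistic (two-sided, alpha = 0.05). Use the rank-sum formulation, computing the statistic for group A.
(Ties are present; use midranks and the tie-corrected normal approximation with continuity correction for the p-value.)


Step 1: Combine and sort all 8 observations; assign midranks.
sorted (value, group): (8,X), (10,Y), (14,Y), (18,X), (22,Y), (24,X), (28,X), (28,Y)
ranks: 8->1, 10->2, 14->3, 18->4, 22->5, 24->6, 28->7.5, 28->7.5
Step 2: Rank sum for X: R1 = 1 + 4 + 6 + 7.5 = 18.5.
Step 3: U_X = R1 - n1(n1+1)/2 = 18.5 - 4*5/2 = 18.5 - 10 = 8.5.
       U_Y = n1*n2 - U_X = 16 - 8.5 = 7.5.
Step 4: Ties are present, so use the tie-corrected normal approximation (with continuity correction) for the p-value.
Step 5: p-value = 1.000000; compare to alpha = 0.05. fail to reject H0.

U_X = 8.5, p = 1.000000, fail to reject H0 at alpha = 0.05.


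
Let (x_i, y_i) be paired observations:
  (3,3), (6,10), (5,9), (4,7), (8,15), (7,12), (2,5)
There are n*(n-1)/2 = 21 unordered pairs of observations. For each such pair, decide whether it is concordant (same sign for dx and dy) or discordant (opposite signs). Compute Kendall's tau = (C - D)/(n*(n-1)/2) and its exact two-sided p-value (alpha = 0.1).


Step 1: Enumerate the 21 unordered pairs (i,j) with i<j and classify each by sign(x_j-x_i) * sign(y_j-y_i).
  (1,2):dx=+3,dy=+7->C; (1,3):dx=+2,dy=+6->C; (1,4):dx=+1,dy=+4->C; (1,5):dx=+5,dy=+12->C
  (1,6):dx=+4,dy=+9->C; (1,7):dx=-1,dy=+2->D; (2,3):dx=-1,dy=-1->C; (2,4):dx=-2,dy=-3->C
  (2,5):dx=+2,dy=+5->C; (2,6):dx=+1,dy=+2->C; (2,7):dx=-4,dy=-5->C; (3,4):dx=-1,dy=-2->C
  (3,5):dx=+3,dy=+6->C; (3,6):dx=+2,dy=+3->C; (3,7):dx=-3,dy=-4->C; (4,5):dx=+4,dy=+8->C
  (4,6):dx=+3,dy=+5->C; (4,7):dx=-2,dy=-2->C; (5,6):dx=-1,dy=-3->C; (5,7):dx=-6,dy=-10->C
  (6,7):dx=-5,dy=-7->C
Step 2: C = 20, D = 1, total pairs = 21.
Step 3: tau = (C - D)/(n(n-1)/2) = (20 - 1)/21 = 0.904762.
Step 4: Exact two-sided p-value (enumerate n! = 5040 permutations of y under H0): p = 0.002778.
Step 5: alpha = 0.1. reject H0.

tau_b = 0.9048 (C=20, D=1), p = 0.002778, reject H0.


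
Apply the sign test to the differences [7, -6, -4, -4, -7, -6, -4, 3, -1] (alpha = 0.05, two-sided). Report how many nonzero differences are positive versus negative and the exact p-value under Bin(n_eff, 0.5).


Step 1: Discard zero differences. Original n = 9; n_eff = number of nonzero differences = 9.
Nonzero differences (with sign): +7, -6, -4, -4, -7, -6, -4, +3, -1
Step 2: Count signs: positive = 2, negative = 7.
Step 3: Under H0: P(positive) = 0.5, so the number of positives S ~ Bin(9, 0.5).
Step 4: Two-sided exact p-value = sum of Bin(9,0.5) probabilities at or below the observed probability = 0.179688.
Step 5: alpha = 0.05. fail to reject H0.

n_eff = 9, pos = 2, neg = 7, p = 0.179688, fail to reject H0.


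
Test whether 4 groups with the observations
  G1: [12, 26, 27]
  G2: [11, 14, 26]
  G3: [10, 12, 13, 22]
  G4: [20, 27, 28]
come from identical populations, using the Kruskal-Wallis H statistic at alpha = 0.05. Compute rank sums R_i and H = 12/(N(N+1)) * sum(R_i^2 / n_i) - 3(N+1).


Step 1: Combine all N = 13 observations and assign midranks.
sorted (value, group, rank): (10,G3,1), (11,G2,2), (12,G1,3.5), (12,G3,3.5), (13,G3,5), (14,G2,6), (20,G4,7), (22,G3,8), (26,G1,9.5), (26,G2,9.5), (27,G1,11.5), (27,G4,11.5), (28,G4,13)
Step 2: Sum ranks within each group.
R_1 = 24.5 (n_1 = 3)
R_2 = 17.5 (n_2 = 3)
R_3 = 17.5 (n_3 = 4)
R_4 = 31.5 (n_4 = 3)
Step 3: H = 12/(N(N+1)) * sum(R_i^2/n_i) - 3(N+1)
     = 12/(13*14) * (24.5^2/3 + 17.5^2/3 + 17.5^2/4 + 31.5^2/3) - 3*14
     = 0.065934 * 709.479 - 42
     = 4.778846.
Step 4: Ties present; correction factor C = 1 - 18/(13^3 - 13) = 0.991758. Corrected H = 4.778846 / 0.991758 = 4.818560.
Step 5: Under H0, H ~ chi^2(3); p-value = 0.185576.
Step 6: alpha = 0.05. fail to reject H0.

H = 4.8186, df = 3, p = 0.185576, fail to reject H0.


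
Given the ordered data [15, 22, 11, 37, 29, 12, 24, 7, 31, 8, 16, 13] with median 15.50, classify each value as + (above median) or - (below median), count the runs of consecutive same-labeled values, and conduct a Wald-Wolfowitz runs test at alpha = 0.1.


Step 1: Compute median = 15.50; label A = above, B = below.
Labels in order: BABAABABABAB  (n_A = 6, n_B = 6)
Step 2: Count runs R = 11.
Step 3: Under H0 (random ordering), E[R] = 2*n_A*n_B/(n_A+n_B) + 1 = 2*6*6/12 + 1 = 7.0000.
        Var[R] = 2*n_A*n_B*(2*n_A*n_B - n_A - n_B) / ((n_A+n_B)^2 * (n_A+n_B-1)) = 4320/1584 = 2.7273.
        SD[R] = 1.6514.
Step 4: Continuity-corrected z = (R - 0.5 - E[R]) / SD[R] = (11 - 0.5 - 7.0000) / 1.6514 = 2.1194.
Step 5: Two-sided p-value via normal approximation = 2*(1 - Phi(|z|)) = 0.034060.
Step 6: alpha = 0.1. reject H0.

R = 11, z = 2.1194, p = 0.034060, reject H0.


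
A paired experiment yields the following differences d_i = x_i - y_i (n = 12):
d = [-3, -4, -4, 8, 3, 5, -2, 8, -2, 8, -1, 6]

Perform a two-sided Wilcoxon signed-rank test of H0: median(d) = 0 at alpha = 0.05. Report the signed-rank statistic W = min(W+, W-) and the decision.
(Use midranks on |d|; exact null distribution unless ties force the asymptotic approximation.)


Step 1: Drop any zero differences (none here) and take |d_i|.
|d| = [3, 4, 4, 8, 3, 5, 2, 8, 2, 8, 1, 6]
Step 2: Midrank |d_i| (ties get averaged ranks).
ranks: |3|->4.5, |4|->6.5, |4|->6.5, |8|->11, |3|->4.5, |5|->8, |2|->2.5, |8|->11, |2|->2.5, |8|->11, |1|->1, |6|->9
Step 3: Attach original signs; sum ranks with positive sign and with negative sign.
W+ = 11 + 4.5 + 8 + 11 + 11 + 9 = 54.5
W- = 4.5 + 6.5 + 6.5 + 2.5 + 2.5 + 1 = 23.5
(Check: W+ + W- = 78 should equal n(n+1)/2 = 78.)
Step 4: Test statistic W = min(W+, W-) = 23.5.
Step 5: Ties in |d|, so use the tie-corrected normal approximation.
        E[W] = n(n+1)/4 = 12*13/4 = 39.
        Tie groups: |d|=2 (t=2), |d|=3 (t=2), |d|=4 (t=2), |d|=8 (t=3); sum(t^3 - t) = 42.
        Var[W] = n(n+1)(2n+1)/24 - sum(t^3-t)/48 = 3900/24 - 42/48 = 161.625.
        z = (W - E[W]) / sqrt(Var[W]) = (23.5 - 39) / 12.7132 = -1.2192.
        Two-sided p = 2*Phi(z) = 0.222766.
Step 6: alpha = 0.05. fail to reject H0.

W+ = 54.5, W- = 23.5, W = min = 23.5, p = 0.222766, fail to reject H0.


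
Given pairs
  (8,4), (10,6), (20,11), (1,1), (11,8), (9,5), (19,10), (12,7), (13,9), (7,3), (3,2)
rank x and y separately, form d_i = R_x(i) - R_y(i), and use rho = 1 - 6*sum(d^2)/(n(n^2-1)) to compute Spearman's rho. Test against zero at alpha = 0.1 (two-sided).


Step 1: Rank x and y separately (midranks; no ties here).
rank(x): 8->4, 10->6, 20->11, 1->1, 11->7, 9->5, 19->10, 12->8, 13->9, 7->3, 3->2
rank(y): 4->4, 6->6, 11->11, 1->1, 8->8, 5->5, 10->10, 7->7, 9->9, 3->3, 2->2
Step 2: d_i = R_x(i) - R_y(i); compute d_i^2.
  (4-4)^2=0, (6-6)^2=0, (11-11)^2=0, (1-1)^2=0, (7-8)^2=1, (5-5)^2=0, (10-10)^2=0, (8-7)^2=1, (9-9)^2=0, (3-3)^2=0, (2-2)^2=0
sum(d^2) = 2.
Step 3: rho = 1 - 6*2 / (11*(11^2 - 1)) = 1 - 12/1320 = 0.990909.
Step 4: Under H0, t = rho * sqrt((n-2)/(1-rho^2)) = 22.0966 ~ t(9).
Step 5: Two-sided p-value from the t-distribution with 9 df = 0.000000.
Step 6: alpha = 0.1. reject H0.

rho = 0.9909, p = 0.000000, reject H0 at alpha = 0.1.


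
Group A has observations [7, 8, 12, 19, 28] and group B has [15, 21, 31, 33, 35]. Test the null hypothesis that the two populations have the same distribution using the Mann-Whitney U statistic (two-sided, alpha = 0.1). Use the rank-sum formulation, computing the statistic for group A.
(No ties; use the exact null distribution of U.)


Step 1: Combine and sort all 10 observations; assign midranks.
sorted (value, group): (7,X), (8,X), (12,X), (15,Y), (19,X), (21,Y), (28,X), (31,Y), (33,Y), (35,Y)
ranks: 7->1, 8->2, 12->3, 15->4, 19->5, 21->6, 28->7, 31->8, 33->9, 35->10
Step 2: Rank sum for X: R1 = 1 + 2 + 3 + 5 + 7 = 18.
Step 3: U_X = R1 - n1(n1+1)/2 = 18 - 5*6/2 = 18 - 15 = 3.
       U_Y = n1*n2 - U_X = 25 - 3 = 22.
Step 4: No ties, so the exact null distribution of U (based on enumerating the C(10,5) = 252 equally likely rank assignments) gives the two-sided p-value.
Step 5: p-value = 0.055556; compare to alpha = 0.1. reject H0.

U_X = 3, p = 0.055556, reject H0 at alpha = 0.1.
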